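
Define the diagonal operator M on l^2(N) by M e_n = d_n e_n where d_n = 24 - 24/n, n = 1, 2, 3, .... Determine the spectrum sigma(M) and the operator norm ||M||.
sigma(M) = {24 - 24/n : n ≥ 1} ∪ {24}; ||M|| = 24

A bounded diagonal operator on l^2 with diagonal entries d_n has spectrum equal to the closure of {d_n : n ≥ 1}: every d_n is an eigenvalue (with eigenvector e_n), so {d_n} ⊂ sigma(M); the spectrum is closed, so its closure is too; and for lambda not in the closure, (M - lambda I) has bounded inverse (the diagonal entries 1/(d_n - lambda) are bounded). For our sequence d_n = 24 - 24/n, n = 1, 2, 3, ...:
  - {d_n} = {24 - 24/n : n ≥ 1}; the only limit point is 24
  - closure = {24 - 24/n : n ≥ 1} ∪ {24}
For the norm: a diagonal operator has ||M|| = sup_n |d_n|. Here d_n = 24 - 24/n increases monotonically from d_1 = 0 toward 24, with all terms in [0, 24); so sup_n |d_n| = 24 (the supremum is the limit, not attained). So ||M|| = 24.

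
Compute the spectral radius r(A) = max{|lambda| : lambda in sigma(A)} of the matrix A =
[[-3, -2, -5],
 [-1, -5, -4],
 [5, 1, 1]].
r(A) ≈ 4.6655

The eigenvalues of A are the roots of its characteristic polynomial. With M = A (coefficients from the trace, the sum of principal 2x2 minors, and det A):
  p(λ) = det(λ I - M) = λ^3 + 7λ^2 + 34λ + 79.
No integer candidate from the rational root theorem (±divisors of 79) is a root, so the roots are irrational. The cubic discriminant is Δ = -39031 < 0, so there is one real root and a complex-conjugate pair. p(-4) = -9 and p(-3) = 13 have opposite signs, so a root lies in (-4, -3); Newton's method refines it to λ ≈ -3.6294. Dividing out (λ - (-3.6294)) leaves approximately λ^2 + 3.3706λ + 21.7667. For λ^2 + 3.3706λ + 21.7667 the discriminant is -75.706. It is negative, so the remaining roots are the complex-conjugate pair λ ≈ -1.6853 ± 4.3505i. Their product equals the constant term, so |λ|^2 ≈ 21.7667 and |λ| ≈ 4.6655.
Thus the eigenvalues (to 4 decimals) are -3.6294 (modulus 3.6294); -1.6853 ± 4.3505i (modulus 4.6655). The spectral radius is the largest modulus: r(A) ≈ 4.6655. (Cross-check: r(A) ≤ ||A||_2 ≈ 9.1821; equality holds whenever A is normal, though it can also hold for some non-normal A.)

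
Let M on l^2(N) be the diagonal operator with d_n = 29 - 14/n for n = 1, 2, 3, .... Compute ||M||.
||M|| = 29

For a diagonal operator on l^2 with entries d_n, ||M|| = sup_n |d_n|. Here d_1 = 15, d_2 = 22, ..., and d_n = 29 - 14/n increases monotonically toward 29. All terms lie in [15, 29), so |d_n| = d_n and the supremum is the limit 29, which is not attained by any individual d_n. Hence ||M|| = 29.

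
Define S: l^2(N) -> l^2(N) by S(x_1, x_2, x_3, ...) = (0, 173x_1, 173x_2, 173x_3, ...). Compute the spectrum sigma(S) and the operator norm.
sigma(S) = closed disk {z in C : |z| ≤ 173}; ||S|| = 173

Note S = 173·U where U is the unit right shift (U x)_k = x_{k-1} (with x_0 := 0); so ||S|| = 173||U|| and sigma(S) = 173·sigma(U). ||S x||^2 = sum_{k≥1} |173x_k|^2 = 29929||x||^2, so ||S|| = 173 and sigma(S) ⊂ {|z| ≤ 173}. For any |lambda| < 173, the equation (S - lambda I) x = 0 forces x_1 = 0, then 173x_k = lambda x_{k+1} ⇒ x = 0, so S has no eigenvalues. But (S - lambda I) is not surjective for |lambda| < 173: solving (S - lambda I) x = e_1 would require x_n proportional to (lambda/173)^(-n), which is not in l^2. So every |lambda| < 173 lies in the residual spectrum. The boundary |lambda| = 173 is in the approximate point spectrum (the spectrum is closed). Hence sigma(S) is the closed disk of radius 173.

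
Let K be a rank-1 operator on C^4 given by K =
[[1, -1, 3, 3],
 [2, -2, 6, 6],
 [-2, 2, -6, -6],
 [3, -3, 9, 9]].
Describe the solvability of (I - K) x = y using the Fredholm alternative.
(I - K) is invertible (det(I - K) = -1 ≠ 0), so for every y in C^4 the equation (I - K) x = y has a unique solution.

K has rank 1, so it is an outer product K = u v^T: every row of K is a multiple of one row vector. Reading off the entries, u = (-1, -2, 2, -3) and v = (-1, 1, -3, -3) (row i of K equals u_i·v^T). A rank-one matrix u v^T satisfies K u = u (v·u) and kills the (3)-dimensional subspace v^⊥, so its characteristic polynomial is lambda^3 (lambda - v·u) with v·u = tr K = 2. Hence the eigenvalues of I - K are 1 (multiplicity 3) and 1 - (2) = -1, so det(I - K) = -1. (Direct check: I - K =
[[0, 1, -3, -3],
 [-2, 3, -6, -6],
 [2, -2, 7, 6],
 [-3, 3, -9, -8]]
has determinant -1.) The finite-dimensional Fredholm alternative says: either (I - K) is invertible, or ker(I - K) ≠ {0} and then range(I - K) = ker((I - K)^*)^⊥, with dim ker(I - K) = dim ker((I - K)^*). Since det(I - K) ≠ 0, 1 is not an eigenvalue of K and ker(I - K) = {0}, so we are in the first case: for every y there is a unique x = (I - K)^(-1) y. Explicitly, by the Sherman–Morrison formula, (I - u v^T)^(-1) = I + u v^T/(1 - v·u), i.e. (I - K)^(-1) = I - K.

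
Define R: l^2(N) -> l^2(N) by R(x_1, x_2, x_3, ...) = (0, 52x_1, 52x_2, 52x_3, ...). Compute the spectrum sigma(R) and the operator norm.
sigma(R) = closed disk {z in C : |z| ≤ 52}; ||R|| = 52

Note R = 52·U where U is the unit right shift (U x)_k = x_{k-1} (with x_0 := 0); so ||R|| = 52||U|| and sigma(R) = 52·sigma(U). ||R x||^2 = sum_{k≥1} |52x_k|^2 = 2704||x||^2, so ||R|| = 52 and sigma(R) ⊂ {|z| ≤ 52}. For any |lambda| < 52, the equation (R - lambda I) x = 0 forces x_1 = 0, then 52x_k = lambda x_{k+1} ⇒ x = 0, so R has no eigenvalues. But (R - lambda I) is not surjective for |lambda| < 52: solving (R - lambda I) x = e_1 would require x_n proportional to (lambda/52)^(-n), which is not in l^2. So every |lambda| < 52 lies in the residual spectrum. The boundary |lambda| = 52 is in the approximate point spectrum (the spectrum is closed). Hence sigma(R) is the closed disk of radius 52.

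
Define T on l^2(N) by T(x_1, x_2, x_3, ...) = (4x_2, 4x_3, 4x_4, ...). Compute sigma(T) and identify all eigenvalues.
sigma(T) = closed disk {z in C : |z| ≤ 4}; sigma_p(T) = open disk {z in C : |z| < 4}

Note T = 4·V where V is the unit left shift (V x)_k = x_{k+1}; so sigma(T) = 4·sigma(V) and ||T|| = 4||V||. ||T x||^2 = 16sum_{k≥2} |x_k|^2 ≤ 16||x||^2, with equality on {x : x_1 = 0}, so ||T|| = 4. For any lambda with |lambda| < 4, set r = lambda/4 (|r| < 1); the vector x = (1, r, r^2, ...) is in l^2 and satisfies T x = 4(r, r^2, ...) = lambda x, so lambda is an eigenvalue. On the boundary |lambda| = 4 the geometric series diverges, so no l^2 eigenvector exists, but these lambda lie in the approximate point spectrum. Hence sigma(T) is the closed disk of radius 4 and sigma_p(T) is the open disk.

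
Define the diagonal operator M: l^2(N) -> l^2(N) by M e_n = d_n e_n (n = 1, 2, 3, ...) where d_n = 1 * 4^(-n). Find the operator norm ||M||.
||M|| = 1/4 (attained at n = 1)

For M diagonal, ||M|| = sup_n |d_n|. The sequence d_n = 1 * 4^(-n) is positive and strictly decreasing (ratio 4^(-1) < 1), so the supremum is d_1 = 1/4. Hence ||M|| = 1/4.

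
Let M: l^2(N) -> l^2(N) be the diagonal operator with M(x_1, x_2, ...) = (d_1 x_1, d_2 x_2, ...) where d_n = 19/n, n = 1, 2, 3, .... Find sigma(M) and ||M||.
sigma(M) = {19/n : n ≥ 1} ∪ {0}; ||M|| = 19

A bounded diagonal operator on l^2 with diagonal entries d_n has spectrum equal to the closure of {d_n : n ≥ 1}: every d_n is an eigenvalue (with eigenvector e_n), so {d_n} ⊂ sigma(M); the spectrum is closed, so its closure is too; and for lambda not in the closure, (M - lambda I) has bounded inverse (the diagonal entries 1/(d_n - lambda) are bounded). For our sequence d_n = 19/n, n = 1, 2, 3, ...:
  - {d_n} = {19/n : n ≥ 1}; the only limit point is 0
  - closure = {19/n : n ≥ 1} ∪ {0}
For the norm: a diagonal operator has ||M|| = sup_n |d_n|. Here d_n = 19/n is positive and decreasing, so sup_n |d_n| = d_1 = 19. So ||M|| = 19.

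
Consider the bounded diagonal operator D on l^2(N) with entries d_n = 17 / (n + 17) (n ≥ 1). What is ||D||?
||D|| = 17/18 (attained at n = 1)

For D diagonal, ||D|| = sup_n |d_n| = sup_n 17/(n + 17). This is positive and strictly decreasing in n, so the supremum is attained at n = 1: d_1 = 17/(1 + 17) = 17/18. Hence ||D|| = 17/18.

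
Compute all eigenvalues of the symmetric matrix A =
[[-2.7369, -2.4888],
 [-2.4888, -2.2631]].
sigma(A) ≈ {-5, 0}

A is real symmetric, so its spectrum consists of real eigenvalues. Expanding the characteristic polynomial of the displayed matrix gives
  det(λ I - A) = p(λ) = λ^2 + (5)λ + (0).
Solving p(λ) = 0 yields eigenvalues ≈ -5, 0. (A is shown rounded to 4 decimals, so these recover the underlying integer eigenvalues to within that precision.)
Verification: the trace of A = -5 equals the sum of eigenvalues -5, and det(A) ≈ -0.0002 matches the eigenvalue product 0.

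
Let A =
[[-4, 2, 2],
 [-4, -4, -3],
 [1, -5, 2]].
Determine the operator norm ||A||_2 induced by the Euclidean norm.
||A||_2 ≈ 6.8915 (= sqrt(largest eigenvalue of A^T A))

||A||_2 = sigma_max(A) = sqrt(lambda_max(A^T A)). Form the symmetric matrix M = A^T A =
[[33, 3, 6],
 [3, 45, 6],
 [6, 6, 17]].
Its characteristic polynomial (trace, sum of principal 2x2 minors, determinant of M give the coefficients) is
  p(λ) = det(λ I - M) = λ^3 - 95λ^2 + 2730λ - 22500.
No integer candidate from the rational root theorem (±divisors of 22500) is a root, so the roots are irrational. The cubic discriminant is Δ = 81004500 > 0, so there are three distinct real roots. p(14) = -156 and p(15) = 450 have opposite signs, so a root lies in (14, 15); Newton's method refines it to λ ≈ 14.2418. p(33) = 72 and p(34) = -196 have opposite signs, so a root lies in (33, 34); Newton's method refines it to λ ≈ 33.2648. p(47) = -222 and p(48) = 252 have opposite signs, so a root lies in (47, 48); Newton's method refines it to λ ≈ 47.4934. Check (Vieta): the three roots sum to 95, matching tr M = 95.
So the eigenvalues of A^T A are ≈ 14.2418, 33.2648, 47.4934 (all ≥ 0, as they must be for A^T A). The largest is λ_max ≈ 47.4934, hence ||A||_2 = sqrt(λ_max) ≈ 6.8915.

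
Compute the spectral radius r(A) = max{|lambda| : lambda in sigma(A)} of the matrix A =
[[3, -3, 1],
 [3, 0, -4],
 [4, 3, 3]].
r(A) ≈ 5.3396

The eigenvalues of A are the roots of its characteristic polynomial. With M = A (coefficients from the trace, the sum of principal 2x2 minors, and det A):
  p(λ) = det(λ I - M) = λ^3 - 6λ^2 + 26λ - 120.
No integer candidate from the rational root theorem (±divisors of 120) is a root, so the roots are irrational. The cubic discriminant is Δ = -201488 < 0, so there is one real root and a complex-conjugate pair. p(5) = -15 and p(6) = 36 have opposite signs, so a root lies in (5, 6); Newton's method refines it to λ ≈ 5.3396. Dividing out (λ - (5.3396)) leaves approximately λ^2 - 0.6604λ + 22.4737. For λ^2 - 0.6604λ + 22.4737 the discriminant is -89.4585. It is negative, so the remaining roots are the complex-conjugate pair λ ≈ 0.3302 ± 4.7291i. Their product equals the constant term, so |λ|^2 ≈ 22.4737 and |λ| ≈ 4.7406.
Thus the eigenvalues (to 4 decimals) are 5.3396 (modulus 5.3396); 0.3302 ± 4.7291i (modulus 4.7406). The spectral radius is the largest modulus: r(A) ≈ 5.3396. (Cross-check: r(A) ≤ ||A||_2 ≈ 6.031; equality holds whenever A is normal, though it can also hold for some non-normal A.)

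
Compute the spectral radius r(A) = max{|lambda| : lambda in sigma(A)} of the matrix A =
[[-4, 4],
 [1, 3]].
r(A) = (1 + sqrt(65))/2 ≈ 4.5311

The eigenvalues of A are the roots of its characteristic polynomial. With M = A (coefficients from the trace and determinant):
  p(λ) = det(λ I - M) = λ^2 + λ - 16.
For λ^2 + λ - 16 the discriminant is 65. It is nonnegative but not a perfect square, so the roots are real and irrational: λ = (-1 ± sqrt(65))/2 ≈ 3.5311, -4.5311.
Thus the eigenvalues (to 4 decimals) are 3.5311 (modulus 3.5311); -4.5311 (modulus 4.5311). The spectral radius is the largest modulus: r(A) = (1 + sqrt(65))/2 ≈ 4.5311. (Cross-check: r(A) ≤ ||A||_2 ≈ 5.8823; equality holds whenever A is normal, though it can also hold for some non-normal A.)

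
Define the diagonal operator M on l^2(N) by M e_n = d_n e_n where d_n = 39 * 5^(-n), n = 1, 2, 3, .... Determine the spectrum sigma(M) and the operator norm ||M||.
sigma(M) = {39 * 5^(-n) : n ≥ 1} ∪ {0}; ||M|| = 39/5

A bounded diagonal operator on l^2 with diagonal entries d_n has spectrum equal to the closure of {d_n : n ≥ 1}: every d_n is an eigenvalue (with eigenvector e_n), so {d_n} ⊂ sigma(M); the spectrum is closed, so its closure is too; and for lambda not in the closure, (M - lambda I) has bounded inverse (the diagonal entries 1/(d_n - lambda) are bounded). For our sequence d_n = 39 * 5^(-n), n = 1, 2, 3, ...:
  - {d_n} = {39 * 5^(-n) : n ≥ 1}; the only limit point is 0
  - closure = {39 * 5^(-n) : n ≥ 1} ∪ {0}
For the norm: a diagonal operator has ||M|| = sup_n |d_n|. Here d_n = 39 * 5^(-n) is positive and decreasing, so sup_n |d_n| = d_1 = 39/5. So ||M|| = 39/5.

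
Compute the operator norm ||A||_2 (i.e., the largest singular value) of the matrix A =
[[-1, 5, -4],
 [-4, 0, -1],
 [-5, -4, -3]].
||A||_2 ≈ 7.865 (= sqrt(largest eigenvalue of A^T A))

||A||_2 = sigma_max(A) = sqrt(lambda_max(A^T A)). Form the symmetric matrix M = A^T A =
[[42, 15, 23],
 [15, 41, -8],
 [23, -8, 26]].
Its characteristic polynomial (trace, sum of principal 2x2 minors, determinant of M give the coefficients) is
  p(λ) = det(λ I - M) = λ^3 - 109λ^2 + 3062λ - 9025.
No integer candidate from the rational root theorem (±divisors of 9025) is a root, so the roots are irrational. The cubic discriminant is Δ = 1828338577 > 0, so there are three distinct real roots. p(3) = -793 and p(4) = 1543 have opposite signs, so a root lies in (3, 4); Newton's method refines it to λ ≈ 3.3301. p(43) = 607 and p(44) = -137 have opposite signs, so a root lies in (43, 44); Newton's method refines it to λ ≈ 43.8114. p(61) = -851 and p(62) = 151 have opposite signs, so a root lies in (61, 62); Newton's method refines it to λ ≈ 61.8585. Check (Vieta): the three roots sum to 109, matching tr M = 109.
So the eigenvalues of A^T A are ≈ 3.3301, 43.8114, 61.8585 (all ≥ 0, as they must be for A^T A). The largest is λ_max ≈ 61.8585, hence ||A||_2 = sqrt(λ_max) ≈ 7.865.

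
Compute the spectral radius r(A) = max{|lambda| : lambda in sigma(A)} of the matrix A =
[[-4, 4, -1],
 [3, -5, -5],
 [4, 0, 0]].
r(A) ≈ 8.9125

The eigenvalues of A are the roots of its characteristic polynomial. With M = A (coefficients from the trace, the sum of principal 2x2 minors, and det A):
  p(λ) = det(λ I - M) = λ^3 + 9λ^2 + 12λ + 100.
No integer candidate from the rational root theorem (±divisors of 100) is a root, so the roots are irrational. The cubic discriminant is Δ = -362448 < 0, so there is one real root and a complex-conjugate pair. p(-9) = -8 and p(-8) = 68 have opposite signs, so a root lies in (-9, -8); Newton's method refines it to λ ≈ -8.9125. Dividing out (λ - (-8.9125)) leaves approximately λ^2 + 0.0875λ + 11.2202. For λ^2 + 0.0875λ + 11.2202 the discriminant is -44.8731. It is negative, so the remaining roots are the complex-conjugate pair λ ≈ -0.0437 ± 3.3494i. Their product equals the constant term, so |λ|^2 ≈ 11.2202 and |λ| ≈ 3.3497.
Thus the eigenvalues (to 4 decimals) are -8.9125 (modulus 8.9125); -0.0437 ± 3.3494i (modulus 3.3497). The spectral radius is the largest modulus: r(A) ≈ 8.9125. (Cross-check: r(A) ≤ ||A||_2 ≈ 9.0203; equality holds whenever A is normal, though it can also hold for some non-normal A.)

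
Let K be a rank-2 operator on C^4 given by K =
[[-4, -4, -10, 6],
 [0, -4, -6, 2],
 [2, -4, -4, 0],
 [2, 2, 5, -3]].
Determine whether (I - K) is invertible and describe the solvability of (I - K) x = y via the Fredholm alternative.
(I - K) is invertible (det(I - K) = 80 ≠ 0), so for every y in C^4 the equation (I - K) x = y has a unique solution.

K has rank 2 and factors as K = U V^T = u1 v1^T + u2 v2^T with u1 = (2, 2, 2, -1), v1 = (0, -2, -3, 1), u2 = (2, 0, -1, -1), v2 = (-2, 0, -2, 2) (multiplying out reproduces the displayed K). The nonzero eigenvalues of U V^T coincide with those of the 2 x 2 matrix G = V^T U = [[v1·u1, v1·u2], [v2·u1, v2·u2]] = [[-11, 2], [-10, -4]], and by the Sylvester determinant identity det(I_4 - U V^T) = det(I_2 - V^T U) = det([[12, -2], [10, 5]]) = (12)(5) - (-2)(10) = 80. (Direct check: I - K =
[[5, 4, 10, -6],
 [0, 5, 6, -2],
 [-2, 4, 5, 0],
 [-2, -2, -5, 4]]
has determinant 80.) The finite-dimensional Fredholm alternative says: either (I - K) is invertible, or ker(I - K) ≠ {0} and then range(I - K) = ker((I - K)^*)^⊥, with dim ker(I - K) = dim ker((I - K)^*). Since det(I - K) ≠ 0, 1 is not an eigenvalue of K and ker(I - K) = {0}, so we are in the first case: for every y there is a unique x = (I - K)^(-1) y. (Explicitly, by the Woodbury identity, (I - U V^T)^(-1) = I + U (I_2 - G)^(-1) V^T.)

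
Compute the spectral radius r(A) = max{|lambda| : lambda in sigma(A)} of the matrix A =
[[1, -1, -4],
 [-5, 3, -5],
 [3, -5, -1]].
r(A) ≈ 4.5803

The eigenvalues of A are the roots of its characteristic polynomial. With M = A (coefficients from the trace, the sum of principal 2x2 minors, and det A):
  p(λ) = det(λ I - M) = λ^3 - 3λ^2 - 19λ + 72.
No integer candidate from the rational root theorem (±divisors of 72) is a root, so the roots are irrational. The cubic discriminant is Δ = -27635 < 0, so there is one real root and a complex-conjugate pair. p(-5) = -33 and p(-4) = 36 have opposite signs, so a root lies in (-5, -4); Newton's method refines it to λ ≈ -4.5803. Dividing out (λ - (-4.5803)) leaves approximately λ^2 - 7.5803λ + 15.7196. For λ^2 - 7.5803λ + 15.7196 the discriminant is -5.4181. It is negative, so the remaining roots are the complex-conjugate pair λ ≈ 3.7901 ± 1.1638i. Their product equals the constant term, so |λ|^2 ≈ 15.7196 and |λ| ≈ 3.9648.
Thus the eigenvalues (to 4 decimals) are -4.5803 (modulus 4.5803); 3.7901 ± 1.1638i (modulus 3.9648). The spectral radius is the largest modulus: r(A) ≈ 4.5803. (Cross-check: r(A) ≤ ||A||_2 ≈ 8.6604; equality holds whenever A is normal, though it can also hold for some non-normal A.)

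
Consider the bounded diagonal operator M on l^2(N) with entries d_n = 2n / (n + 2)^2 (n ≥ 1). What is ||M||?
||M|| = 1/4 (attained at n = 2)

For M diagonal, ||M|| = sup_n |d_n|. Treat f(x) = 2x / (x + 2)^2 for real x > 0. By the quotient rule, f'(x) = 2(2 - x)/(x + 2)^3, which is positive for x < 2 and negative for x > 2. So f has a unique maximum at x = 2, and since 2 is a positive integer, the supremum over n ≥ 1 is attained at n = 2: d_2 = 2·2/(2 + 2)^2 = 2·2/16 = 1/4. Hence ||M|| = 1/4.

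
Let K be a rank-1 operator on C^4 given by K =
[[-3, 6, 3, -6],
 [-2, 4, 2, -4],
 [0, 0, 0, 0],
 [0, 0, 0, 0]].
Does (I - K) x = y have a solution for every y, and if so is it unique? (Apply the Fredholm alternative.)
(I - K) is singular (det(I - K) = 0, i.e. 1 ∈ sigma(K)). (I - K) x = y is solvable iff y ⊥ ker((I - K)^*) = span{(1, -2, -1, 2)}, i.e. iff y_1 - 2y_2 - y_3 + 2y_4 = 0. When solvable, the solutions are x = y + c·(-3, -2, 0, 0), c arbitrary (ker(I - K) = span{(-3, -2, 0, 0)}, dimension 1).

K has rank 1, so it is an outer product K = u v^T: every row of K is a multiple of one row vector. Reading off the entries, u = (-3, -2, 0, 0) and v = (1, -2, -1, 2) (row i of K equals u_i·v^T). A rank-one matrix u v^T satisfies K u = u (v·u) and kills the (3)-dimensional subspace v^⊥, so its characteristic polynomial is lambda^3 (lambda - v·u) with v·u = tr K = 1. Hence the eigenvalues of I - K are 1 (multiplicity 3) and 1 - (1) = 0, so det(I - K) = 0. (Direct check: I - K =
[[4, -6, -3, 6],
 [2, -3, -2, 4],
 [0, 0, 1, 0],
 [0, 0, 0, 1]]
has determinant 0.) So 1 is an eigenvalue of K and (I - K) is not invertible. The finite-dimensional Fredholm alternative says: either (I - K) is invertible, or ker(I - K) ≠ {0} and then range(I - K) = ker((I - K)^*)^⊥, with dim ker(I - K) = dim ker((I - K)^*). We are in the second case, so we need both kernels. Kernel of I - K: (I - K) u = u - u (v·u) = u - u = 0, so ker(I - K) = span{u} = span{(-3, -2, 0, 0)} (it is exactly 1-dimensional because rank(I - K) = 3). Kernel of the adjoint: K is real, so (I - K)^* = I - K^T = I - v u^T, and (I - v u^T) v = v - v (u·v) = 0; hence ker((I - K)^*) = span{v} = span{(1, -2, -1, 2)}. Therefore (I - K) x = y is solvable iff <y, v> = 0, i.e. iff y_1 - 2y_2 - y_3 + 2y_4 = 0. When this holds, K y = u (v·y) = 0, so (I - K) y = y and x = y is a particular solution; the full solution set is the line x = y + c·u = y + c·(-3, -2, 0, 0), c ∈ C.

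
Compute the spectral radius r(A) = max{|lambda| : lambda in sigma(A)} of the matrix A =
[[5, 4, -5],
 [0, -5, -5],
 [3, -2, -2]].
r(A) ≈ 7.287

The eigenvalues of A are the roots of its characteristic polynomial. With M = A (coefficients from the trace, the sum of principal 2x2 minors, and det A):
  p(λ) = det(λ I - M) = λ^3 + 2λ^2 - 20λ + 135.
No integer candidate from the rational root theorem (±divisors of 135) is a root, so the roots are irrational. The cubic discriminant is Δ = -559995 < 0, so there is one real root and a complex-conjugate pair. p(-8) = -89 and p(-7) = 30 have opposite signs, so a root lies in (-8, -7); Newton's method refines it to λ ≈ -7.287. Dividing out (λ - (-7.287)) leaves approximately λ^2 - 5.287λ + 18.5262. For λ^2 - 5.287λ + 18.5262 the discriminant is -46.1525. It is negative, so the remaining roots are the complex-conjugate pair λ ≈ 2.6435 ± 3.3968i. Their product equals the constant term, so |λ|^2 ≈ 18.5262 and |λ| ≈ 4.3042.
Thus the eigenvalues (to 4 decimals) are -7.287 (modulus 7.287); 2.6435 ± 3.3968i (modulus 4.3042). The spectral radius is the largest modulus: r(A) ≈ 7.287. (Cross-check: r(A) ≤ ||A||_2 ≈ 8.7525; equality holds whenever A is normal, though it can also hold for some non-normal A.)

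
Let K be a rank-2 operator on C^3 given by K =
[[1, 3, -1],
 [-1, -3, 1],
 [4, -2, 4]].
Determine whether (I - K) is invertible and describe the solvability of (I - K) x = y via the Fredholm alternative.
(I - K) is invertible (det(I - K) = -3 ≠ 0), so for every y in C^3 the equation (I - K) x = y has a unique solution.

K has rank 2 and factors as K = U V^T = u1 v1^T + u2 v2^T with u1 = (0, 0, -2), v1 = (-3, -2, -1), u2 = (1, -1, -2), v2 = (1, 3, -1) (multiplying out reproduces the displayed K). The nonzero eigenvalues of U V^T coincide with those of the 2 x 2 matrix G = V^T U = [[v1·u1, v1·u2], [v2·u1, v2·u2]] = [[2, 1], [2, 0]], and by the Sylvester determinant identity det(I_3 - U V^T) = det(I_2 - V^T U) = det([[-1, -1], [-2, 1]]) = (-1)(1) - (-1)(-2) = -3. (Direct check: I - K =
[[0, -3, 1],
 [1, 4, -1],
 [-4, 2, -3]]
has determinant -3.) The finite-dimensional Fredholm alternative says: either (I - K) is invertible, or ker(I - K) ≠ {0} and then range(I - K) = ker((I - K)^*)^⊥, with dim ker(I - K) = dim ker((I - K)^*). Since det(I - K) ≠ 0, 1 is not an eigenvalue of K and ker(I - K) = {0}, so we are in the first case: for every y there is a unique x = (I - K)^(-1) y. (Explicitly, by the Woodbury identity, (I - U V^T)^(-1) = I + U (I_2 - G)^(-1) V^T.)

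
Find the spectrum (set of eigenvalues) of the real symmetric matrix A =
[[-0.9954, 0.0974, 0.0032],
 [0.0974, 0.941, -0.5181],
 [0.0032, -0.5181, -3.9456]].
sigma(A) ≈ {-4, -1, 1}

A is real symmetric, so its spectrum consists of real eigenvalues. Expanding the characteristic polynomial of the displayed matrix gives
  det(λ I - A) = p(λ) = λ^3 + (4)λ^2 + (-1)λ + (-4).
Solving p(λ) = 0 yields eigenvalues ≈ -4, -1, 1. (A is shown rounded to 4 decimals, so these recover the underlying integer eigenvalues to within that precision.)
Verification: the trace of A = -4 equals the sum of eigenvalues -4, and det(A) ≈ 4.0000 matches the eigenvalue product 4.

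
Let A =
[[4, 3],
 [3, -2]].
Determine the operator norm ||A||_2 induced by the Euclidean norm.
||A||_2 = sqrt((38 + sqrt(288))/2) ≈ 5.2426 (= sqrt(largest eigenvalue of A^T A))

||A||_2 = sigma_max(A) = sqrt(lambda_max(A^T A)). Form the symmetric matrix M = A^T A =
[[25, 6],
 [6, 13]].
Its characteristic polynomial (trace, determinant of M give the coefficients) is
  p(λ) = det(λ I - M) = λ^2 - 38λ + 289.
For λ^2 - 38λ + 289 the discriminant is 288. It is nonnegative but not a perfect square, so the roots are real and irrational: λ = (38 ± sqrt(288))/2 ≈ 27.4853, 10.5147.
So the eigenvalues of A^T A are ≈ 10.5147, 27.4853 (all ≥ 0, as they must be for A^T A). The largest is λ_max = (38 + sqrt(288))/2 ≈ 27.4853, hence ||A||_2 = sqrt(λ_max) = sqrt((38 + sqrt(288))/2) ≈ 5.2426.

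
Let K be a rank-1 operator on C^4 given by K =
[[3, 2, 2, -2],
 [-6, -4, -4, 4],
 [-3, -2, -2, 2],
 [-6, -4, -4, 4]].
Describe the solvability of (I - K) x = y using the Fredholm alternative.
(I - K) is singular (det(I - K) = 0, i.e. 1 ∈ sigma(K)). (I - K) x = y is solvable iff y ⊥ ker((I - K)^*) = span{(3, 2, 2, -2)}, i.e. iff 3y_1 + 2y_2 + 2y_3 - 2y_4 = 0. When solvable, the solutions are x = y + c·(1, -2, -1, -2), c arbitrary (ker(I - K) = span{(1, -2, -1, -2)}, dimension 1).

K has rank 1, so it is an outer product K = u v^T: every row of K is a multiple of one row vector. Reading off the entries, u = (1, -2, -1, -2) and v = (3, 2, 2, -2) (row i of K equals u_i·v^T). A rank-one matrix u v^T satisfies K u = u (v·u) and kills the (3)-dimensional subspace v^⊥, so its characteristic polynomial is lambda^3 (lambda - v·u) with v·u = tr K = 1. Hence the eigenvalues of I - K are 1 (multiplicity 3) and 1 - (1) = 0, so det(I - K) = 0. (Direct check: I - K =
[[-2, -2, -2, 2],
 [6, 5, 4, -4],
 [3, 2, 3, -2],
 [6, 4, 4, -3]]
has determinant 0.) So 1 is an eigenvalue of K and (I - K) is not invertible. The finite-dimensional Fredholm alternative says: either (I - K) is invertible, or ker(I - K) ≠ {0} and then range(I - K) = ker((I - K)^*)^⊥, with dim ker(I - K) = dim ker((I - K)^*). We are in the second case, so we need both kernels. Kernel of I - K: (I - K) u = u - u (v·u) = u - u = 0, so ker(I - K) = span{u} = span{(1, -2, -1, -2)} (it is exactly 1-dimensional because rank(I - K) = 3). Kernel of the adjoint: K is real, so (I - K)^* = I - K^T = I - v u^T, and (I - v u^T) v = v - v (u·v) = 0; hence ker((I - K)^*) = span{v} = span{(3, 2, 2, -2)}. Therefore (I - K) x = y is solvable iff <y, v> = 0, i.e. iff 3y_1 + 2y_2 + 2y_3 - 2y_4 = 0. When this holds, K y = u (v·y) = 0, so (I - K) y = y and x = y is a particular solution; the full solution set is the line x = y + c·u = y + c·(1, -2, -1, -2), c ∈ C.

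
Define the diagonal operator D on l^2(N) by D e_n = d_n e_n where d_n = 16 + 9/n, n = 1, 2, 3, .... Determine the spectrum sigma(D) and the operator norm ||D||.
sigma(D) = {16 + 9/n : n ≥ 1} ∪ {16}; ||D|| = 25

A bounded diagonal operator on l^2 with diagonal entries d_n has spectrum equal to the closure of {d_n : n ≥ 1}: every d_n is an eigenvalue (with eigenvector e_n), so {d_n} ⊂ sigma(D); the spectrum is closed, so its closure is too; and for lambda not in the closure, (D - lambda I) has bounded inverse (the diagonal entries 1/(d_n - lambda) are bounded). For our sequence d_n = 16 + 9/n, n = 1, 2, 3, ...:
  - {d_n} = {16 + 9/n : n ≥ 1}; the only limit point is 16
  - closure = {16 + 9/n : n ≥ 1} ∪ {16}
For the norm: a diagonal operator has ||D|| = sup_n |d_n|. Here d_n = 16 + 9/n is positive and decreasing, so sup_n |d_n| = d_1 = 16 + 9 = 25. So ||D|| = 25.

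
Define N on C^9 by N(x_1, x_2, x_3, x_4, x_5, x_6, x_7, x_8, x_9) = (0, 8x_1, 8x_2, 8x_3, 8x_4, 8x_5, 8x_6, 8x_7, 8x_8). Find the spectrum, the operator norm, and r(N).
sigma(N) = {0}; ||N|| = 8; r(N) = 0. (N is nilpotent with N^9 = 0.)

On C^9, N is a strictly lower-triangular matrix with 8 on the subdiagonal and zeros elsewhere, so its characteristic polynomial is lambda^9 and every eigenvalue is 0: sigma(N) = {0}. For the operator norm, N e_i = 8e_{i+1} for i = 1, ..., 8 and N e_9 = 0, so the singular values of N are 8 (with multiplicity 8) and 0; hence ||N|| = 8. The spectral radius r(N) = max|lambda| = 0. Note ||N|| > r(N) — characteristic of non-normal nilpotent operators. Indeed N^9 = 0.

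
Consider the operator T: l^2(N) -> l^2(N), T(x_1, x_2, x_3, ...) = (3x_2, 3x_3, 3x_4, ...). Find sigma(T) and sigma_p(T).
sigma(T) = closed disk {z in C : |z| ≤ 3}; sigma_p(T) = open disk {z in C : |z| < 3}

Note T = 3·V where V is the unit left shift (V x)_k = x_{k+1}; so sigma(T) = 3·sigma(V) and ||T|| = 3||V||. ||T x||^2 = 9sum_{k≥2} |x_k|^2 ≤ 9||x||^2, with equality on {x : x_1 = 0}, so ||T|| = 3. For any lambda with |lambda| < 3, set r = lambda/3 (|r| < 1); the vector x = (1, r, r^2, ...) is in l^2 and satisfies T x = 3(r, r^2, ...) = lambda x, so lambda is an eigenvalue. On the boundary |lambda| = 3 the geometric series diverges, so no l^2 eigenvector exists, but these lambda lie in the approximate point spectrum. Hence sigma(T) is the closed disk of radius 3 and sigma_p(T) is the open disk.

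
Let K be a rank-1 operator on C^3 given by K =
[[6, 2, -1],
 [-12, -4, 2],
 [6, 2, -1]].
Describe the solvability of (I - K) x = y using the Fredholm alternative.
(I - K) is singular (det(I - K) = 0, i.e. 1 ∈ sigma(K)). (I - K) x = y is solvable iff y ⊥ ker((I - K)^*) = span{(6, 2, -1)}, i.e. iff 6y_1 + 2y_2 - y_3 = 0. When solvable, the solutions are x = y + c·(1, -2, 1), c arbitrary (ker(I - K) = span{(1, -2, 1)}, dimension 1).

K has rank 1, so it is an outer product K = u v^T: every row of K is a multiple of one row vector. Reading off the entries, u = (1, -2, 1) and v = (6, 2, -1) (row i of K equals u_i·v^T). A rank-one matrix u v^T satisfies K u = u (v·u) and kills the (2)-dimensional subspace v^⊥, so its characteristic polynomial is lambda^2 (lambda - v·u) with v·u = tr K = 1. Hence the eigenvalues of I - K are 1 (multiplicity 2) and 1 - (1) = 0, so det(I - K) = 0. (Direct check: I - K =
[[-5, -2, 1],
 [12, 5, -2],
 [-6, -2, 2]]
has determinant 0.) So 1 is an eigenvalue of K and (I - K) is not invertible. The finite-dimensional Fredholm alternative says: either (I - K) is invertible, or ker(I - K) ≠ {0} and then range(I - K) = ker((I - K)^*)^⊥, with dim ker(I - K) = dim ker((I - K)^*). We are in the second case, so we need both kernels. Kernel of I - K: (I - K) u = u - u (v·u) = u - u = 0, so ker(I - K) = span{u} = span{(1, -2, 1)} (it is exactly 1-dimensional because rank(I - K) = 2). Kernel of the adjoint: K is real, so (I - K)^* = I - K^T = I - v u^T, and (I - v u^T) v = v - v (u·v) = 0; hence ker((I - K)^*) = span{v} = span{(6, 2, -1)}. Therefore (I - K) x = y is solvable iff <y, v> = 0, i.e. iff 6y_1 + 2y_2 - y_3 = 0. When this holds, K y = u (v·y) = 0, so (I - K) y = y and x = y is a particular solution; the full solution set is the line x = y + c·u = y + c·(1, -2, 1), c ∈ C.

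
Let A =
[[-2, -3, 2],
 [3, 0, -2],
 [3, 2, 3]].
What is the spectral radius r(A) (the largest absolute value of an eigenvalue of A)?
r(A) ≈ 3.9253

The eigenvalues of A are the roots of its characteristic polynomial. With M = A (coefficients from the trace, the sum of principal 2x2 minors, and det A):
  p(λ) = det(λ I - M) = λ^3 - λ^2 + λ - 49.
No integer candidate from the rational root theorem (±divisors of 49) is a root, so the roots are irrational. The cubic discriminant is Δ = -64144 < 0, so there is one real root and a complex-conjugate pair. p(3) = -28 and p(4) = 3 have opposite signs, so a root lies in (3, 4); Newton's method refines it to λ ≈ 3.9253. Dividing out (λ - (3.9253)) leaves approximately λ^2 + 2.9253λ + 12.483. For λ^2 + 2.9253λ + 12.483 the discriminant is -41.3743. It is negative, so the remaining roots are the complex-conjugate pair λ ≈ -1.4627 ± 3.2161i. Their product equals the constant term, so |λ|^2 ≈ 12.483 and |λ| ≈ 3.5331.
Thus the eigenvalues (to 4 decimals) are 3.9253 (modulus 3.9253); -1.4627 ± 3.2161i (modulus 3.5331). The spectral radius is the largest modulus: r(A) ≈ 3.9253. (Cross-check: r(A) ≤ ||A||_2 ≈ 5.5106; equality holds whenever A is normal, though it can also hold for some non-normal A.)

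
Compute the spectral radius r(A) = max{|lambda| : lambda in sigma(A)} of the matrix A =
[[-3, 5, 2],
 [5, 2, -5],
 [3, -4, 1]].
r(A) ≈ 8.3508

The eigenvalues of A are the roots of its characteristic polynomial. With M = A (coefficients from the trace, the sum of principal 2x2 minors, and det A):
  p(λ) = det(λ I - M) = λ^3 - 58λ + 98.
No integer candidate from the rational root theorem (±divisors of 98) is a root, so the roots are irrational. The cubic discriminant is Δ = 521140 > 0, so there are three distinct real roots. p(-9) = -109 and p(-8) = 50 have opposite signs, so a root lies in (-9, -8); Newton's method refines it to λ ≈ -8.3508. p(1) = 41 and p(2) = -10 have opposite signs, so a root lies in (1, 2); Newton's method refines it to λ ≈ 1.7883. p(6) = -34 and p(7) = 35 have opposite signs, so a root lies in (6, 7); Newton's method refines it to λ ≈ 6.5625. Check (Vieta): the three roots sum to 0, matching tr M = 0.
Thus the eigenvalues (to 4 decimals) are -8.3508 (modulus 8.3508); 1.7883 (modulus 1.7883); 6.5625 (modulus 6.5625). The spectral radius is the largest modulus: r(A) ≈ 8.3508. (Cross-check: r(A) ≤ ||A||_2 ≈ 8.394; equality holds whenever A is normal, though it can also hold for some non-normal A.)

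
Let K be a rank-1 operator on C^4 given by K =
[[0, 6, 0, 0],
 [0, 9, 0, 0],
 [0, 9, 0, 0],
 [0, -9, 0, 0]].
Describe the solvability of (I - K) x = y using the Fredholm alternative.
(I - K) is invertible (det(I - K) = -8 ≠ 0), so for every y in C^4 the equation (I - K) x = y has a unique solution.

K has rank 1, so it is an outer product K = u v^T: every row of K is a multiple of one row vector. Reading off the entries, u = (2, 3, 3, -3) and v = (0, 3, 0, 0) (row i of K equals u_i·v^T). A rank-one matrix u v^T satisfies K u = u (v·u) and kills the (3)-dimensional subspace v^⊥, so its characteristic polynomial is lambda^3 (lambda - v·u) with v·u = tr K = 9. Hence the eigenvalues of I - K are 1 (multiplicity 3) and 1 - (9) = -8, so det(I - K) = -8. (Direct check: I - K =
[[1, -6, 0, 0],
 [0, -8, 0, 0],
 [0, -9, 1, 0],
 [0, 9, 0, 1]]
has determinant -8.) The finite-dimensional Fredholm alternative says: either (I - K) is invertible, or ker(I - K) ≠ {0} and then range(I - K) = ker((I - K)^*)^⊥, with dim ker(I - K) = dim ker((I - K)^*). Since det(I - K) ≠ 0, 1 is not an eigenvalue of K and ker(I - K) = {0}, so we are in the first case: for every y there is a unique x = (I - K)^(-1) y. Explicitly, by the Sherman–Morrison formula, (I - u v^T)^(-1) = I + u v^T/(1 - v·u), i.e. (I - K)^(-1) = I + K/(-8).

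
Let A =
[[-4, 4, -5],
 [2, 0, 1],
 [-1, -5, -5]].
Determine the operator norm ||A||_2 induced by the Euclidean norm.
||A||_2 ≈ 8.1826 (= sqrt(largest eigenvalue of A^T A))

||A||_2 = sigma_max(A) = sqrt(lambda_max(A^T A)). Form the symmetric matrix M = A^T A =
[[21, -11, 27],
 [-11, 41, 5],
 [27, 5, 51]].
Its characteristic polynomial (trace, sum of principal 2x2 minors, determinant of M give the coefficients) is
  p(λ) = det(λ I - M) = λ^3 - 113λ^2 + 3148λ - 4356.
No integer candidate from the rational root theorem (±divisors of 4356) is a root, so the roots are irrational. The cubic discriminant is Δ = 3992305200 > 0, so there are three distinct real roots. p(1) = -1320 and p(2) = 1496 have opposite signs, so a root lies in (1, 2); Newton's method refines it to λ ≈ 1.4592. p(44) = 572 and p(45) = -396 have opposite signs, so a root lies in (44, 45); Newton's method refines it to λ ≈ 44.5857. p(66) = -1320 and p(67) = 66 have opposite signs, so a root lies in (66, 67); Newton's method refines it to λ ≈ 66.9551. Check (Vieta): the three roots sum to 113, matching tr M = 113.
So the eigenvalues of A^T A are ≈ 1.4592, 44.5857, 66.9551 (all ≥ 0, as they must be for A^T A). The largest is λ_max ≈ 66.9551, hence ||A||_2 = sqrt(λ_max) ≈ 8.1826.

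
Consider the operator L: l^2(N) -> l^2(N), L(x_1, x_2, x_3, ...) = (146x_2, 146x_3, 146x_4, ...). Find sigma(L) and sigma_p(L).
sigma(L) = closed disk {z in C : |z| ≤ 146}; sigma_p(L) = open disk {z in C : |z| < 146}

Note L = 146·V where V is the unit left shift (V x)_k = x_{k+1}; so sigma(L) = 146·sigma(V) and ||L|| = 146||V||. ||L x||^2 = 21316sum_{k≥2} |x_k|^2 ≤ 21316||x||^2, with equality on {x : x_1 = 0}, so ||L|| = 146. For any lambda with |lambda| < 146, set r = lambda/146 (|r| < 1); the vector x = (1, r, r^2, ...) is in l^2 and satisfies L x = 146(r, r^2, ...) = lambda x, so lambda is an eigenvalue. On the boundary |lambda| = 146 the geometric series diverges, so no l^2 eigenvector exists, but these lambda lie in the approximate point spectrum. Hence sigma(L) is the closed disk of radius 146 and sigma_p(L) is the open disk.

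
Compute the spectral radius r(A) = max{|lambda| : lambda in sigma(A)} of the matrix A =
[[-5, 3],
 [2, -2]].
r(A) = (7 + sqrt(33))/2 ≈ 6.3723

The eigenvalues of A are the roots of its characteristic polynomial. With M = A (coefficients from the trace and determinant):
  p(λ) = det(λ I - M) = λ^2 + 7λ + 4.
For λ^2 + 7λ + 4 the discriminant is 33. It is nonnegative but not a perfect square, so the roots are real and irrational: λ = (-7 ± sqrt(33))/2 ≈ -0.6277, -6.3723.
Thus the eigenvalues (to 4 decimals) are -0.6277 (modulus 0.6277); -6.3723 (modulus 6.3723). The spectral radius is the largest modulus: r(A) = (7 + sqrt(33))/2 ≈ 6.3723. (Cross-check: r(A) ≤ ||A||_2 ≈ 6.451; equality holds whenever A is normal, though it can also hold for some non-normal A.)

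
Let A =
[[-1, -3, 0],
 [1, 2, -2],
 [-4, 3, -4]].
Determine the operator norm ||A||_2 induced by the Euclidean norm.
||A||_2 ≈ 6.722 (= sqrt(largest eigenvalue of A^T A))

||A||_2 = sigma_max(A) = sqrt(lambda_max(A^T A)). Form the symmetric matrix M = A^T A =
[[18, -7, 14],
 [-7, 22, -16],
 [14, -16, 20]].
Its characteristic polynomial (trace, sum of principal 2x2 minors, determinant of M give the coefficients) is
  p(λ) = det(λ I - M) = λ^3 - 60λ^2 + 695λ - 1156.
No integer candidate from the rational root theorem (±divisors of 1156) is a root, so the roots are irrational. The cubic discriminant is Δ = 228909028 > 0, so there are three distinct real roots. p(1) = -520 and p(2) = 2 have opposite signs, so a root lies in (1, 2); Newton's method refines it to λ ≈ 1.9957. p(12) = 272 and p(13) = -64 have opposite signs, so a root lies in (12, 13); Newton's method refines it to λ ≈ 12.8193. p(45) = -256 and p(46) = 1190 have opposite signs, so a root lies in (45, 46); Newton's method refines it to λ ≈ 45.185. Check (Vieta): the three roots sum to 60, matching tr M = 60.
So the eigenvalues of A^T A are ≈ 1.9957, 12.8193, 45.185 (all ≥ 0, as they must be for A^T A). The largest is λ_max ≈ 45.185, hence ||A||_2 = sqrt(λ_max) ≈ 6.722.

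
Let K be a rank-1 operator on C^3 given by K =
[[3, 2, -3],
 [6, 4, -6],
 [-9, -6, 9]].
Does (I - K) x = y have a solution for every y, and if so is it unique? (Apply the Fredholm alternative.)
(I - K) is invertible (det(I - K) = -15 ≠ 0), so for every y in C^3 the equation (I - K) x = y has a unique solution.

K has rank 1, so it is an outer product K = u v^T: every row of K is a multiple of one row vector. Reading off the entries, u = (-1, -2, 3) and v = (-3, -2, 3) (row i of K equals u_i·v^T). A rank-one matrix u v^T satisfies K u = u (v·u) and kills the (2)-dimensional subspace v^⊥, so its characteristic polynomial is lambda^2 (lambda - v·u) with v·u = tr K = 16. Hence the eigenvalues of I - K are 1 (multiplicity 2) and 1 - (16) = -15, so det(I - K) = -15. (Direct check: I - K =
[[-2, -2, 3],
 [-6, -3, 6],
 [9, 6, -8]]
has determinant -15.) The finite-dimensional Fredholm alternative says: either (I - K) is invertible, or ker(I - K) ≠ {0} and then range(I - K) = ker((I - K)^*)^⊥, with dim ker(I - K) = dim ker((I - K)^*). Since det(I - K) ≠ 0, 1 is not an eigenvalue of K and ker(I - K) = {0}, so we are in the first case: for every y there is a unique x = (I - K)^(-1) y. Explicitly, by the Sherman–Morrison formula, (I - u v^T)^(-1) = I + u v^T/(1 - v·u), i.e. (I - K)^(-1) = I + K/(-15).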